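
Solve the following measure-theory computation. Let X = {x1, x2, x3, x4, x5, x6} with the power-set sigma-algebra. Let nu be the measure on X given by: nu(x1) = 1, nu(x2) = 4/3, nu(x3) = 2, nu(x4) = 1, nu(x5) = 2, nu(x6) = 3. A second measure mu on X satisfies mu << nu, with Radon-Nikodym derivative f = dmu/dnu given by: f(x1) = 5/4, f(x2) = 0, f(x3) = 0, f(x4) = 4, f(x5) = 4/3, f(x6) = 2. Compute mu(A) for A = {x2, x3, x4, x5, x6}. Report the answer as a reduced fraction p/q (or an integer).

By the defining property of the Radon-Nikodym derivative, for every measurable set A,
  mu(A) = integral_A f dnu.
Since nu is a discrete measure concentrated on the atoms of X, the integral over A reduces to the sum
  mu(A) = sum_{x in A} f(x) * nu({x}).
Computing each term:
  x2: f(x2) * nu(x2) = 0 * 4/3 = 0.
  x3: f(x3) * nu(x3) = 0 * 2 = 0.
  x4: f(x4) * nu(x4) = 4 * 1 = 4.
  x5: f(x5) * nu(x5) = 4/3 * 2 = 8/3.
  x6: f(x6) * nu(x6) = 2 * 3 = 6.
Summing: mu(A) = 0 + 0 + 4 + 8/3 + 6 = 38/3.

38/3


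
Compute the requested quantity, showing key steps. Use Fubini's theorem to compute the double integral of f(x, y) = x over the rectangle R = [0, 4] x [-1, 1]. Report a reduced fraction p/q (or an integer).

f(x, y) is a tensor product of a function of x and a function of y, and both factors are bounded continuous (hence Lebesgue integrable) on the rectangle, so Fubini's theorem applies:
  integral_R f d(m x m) = (integral_a1^b1 x dx) * (integral_a2^b2 1 dy).
Inner integral in x: integral_{0}^{4} x dx = (4^2 - 0^2)/2
  = 8.
Inner integral in y: integral_{-1}^{1} 1 dy = (1^1 - (-1)^1)/1
  = 2.
Product: (8) * (2) = 16.

16


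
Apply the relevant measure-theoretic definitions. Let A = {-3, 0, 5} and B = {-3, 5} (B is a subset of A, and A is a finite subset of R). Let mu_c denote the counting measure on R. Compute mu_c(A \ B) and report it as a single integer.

Counting measure assigns mu_c(E) = |E| (number of elements) when E is finite. For B subset A, A \ B is the set of elements of A not in B, so |A \ B| = |A| - |B|.
|A| = 3, |B| = 2, so mu_c(A \ B) = 3 - 2 = 1.

1


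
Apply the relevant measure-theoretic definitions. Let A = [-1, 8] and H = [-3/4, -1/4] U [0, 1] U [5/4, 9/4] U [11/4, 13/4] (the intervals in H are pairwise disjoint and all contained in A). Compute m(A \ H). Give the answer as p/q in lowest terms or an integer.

The ambient interval has length m(A) = 8 - (-1) = 9.
Since the holes are disjoint and sit inside A, by finite additivity
  m(H) = sum_i (b_i - a_i), and m(A \ H) = m(A) - m(H).
Computing the hole measures:
  m(H_1) = -1/4 - (-3/4) = 1/2.
  m(H_2) = 1 - 0 = 1.
  m(H_3) = 9/4 - 5/4 = 1.
  m(H_4) = 13/4 - 11/4 = 1/2.
Summed: m(H) = 1/2 + 1 + 1 + 1/2 = 3.
So m(A \ H) = 9 - 3 = 6.

6


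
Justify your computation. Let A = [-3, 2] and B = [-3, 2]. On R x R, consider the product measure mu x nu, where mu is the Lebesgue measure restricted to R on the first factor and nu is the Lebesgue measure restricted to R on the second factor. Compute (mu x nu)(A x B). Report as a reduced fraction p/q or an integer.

For a measurable rectangle A x B, the product measure satisfies
  (mu x nu)(A x B) = mu(A) * nu(B).
  mu(A) = 5.
  nu(B) = 5.
  (mu x nu)(A x B) = 5 * 5 = 25.

25


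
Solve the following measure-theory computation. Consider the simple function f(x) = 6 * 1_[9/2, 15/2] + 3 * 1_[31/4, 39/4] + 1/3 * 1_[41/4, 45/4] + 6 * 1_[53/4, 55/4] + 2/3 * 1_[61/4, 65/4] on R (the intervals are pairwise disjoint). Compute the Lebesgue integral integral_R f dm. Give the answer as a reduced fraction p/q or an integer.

For a simple function f = sum_i c_i * 1_{A_i} with disjoint A_i,
  integral f dm = sum_i c_i * m(A_i).
Lengths of the A_i:
  m(A_1) = 15/2 - 9/2 = 3.
  m(A_2) = 39/4 - 31/4 = 2.
  m(A_3) = 45/4 - 41/4 = 1.
  m(A_4) = 55/4 - 53/4 = 1/2.
  m(A_5) = 65/4 - 61/4 = 1.
Contributions c_i * m(A_i):
  (6) * (3) = 18.
  (3) * (2) = 6.
  (1/3) * (1) = 1/3.
  (6) * (1/2) = 3.
  (2/3) * (1) = 2/3.
Total: 18 + 6 + 1/3 + 3 + 2/3 = 28.

28


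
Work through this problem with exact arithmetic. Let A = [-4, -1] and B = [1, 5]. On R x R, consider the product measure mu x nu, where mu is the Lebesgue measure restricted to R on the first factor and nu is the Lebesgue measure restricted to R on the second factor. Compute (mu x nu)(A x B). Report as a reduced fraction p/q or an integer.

For a measurable rectangle A x B, the product measure satisfies
  (mu x nu)(A x B) = mu(A) * nu(B).
  mu(A) = 3.
  nu(B) = 4.
  (mu x nu)(A x B) = 3 * 4 = 12.

12


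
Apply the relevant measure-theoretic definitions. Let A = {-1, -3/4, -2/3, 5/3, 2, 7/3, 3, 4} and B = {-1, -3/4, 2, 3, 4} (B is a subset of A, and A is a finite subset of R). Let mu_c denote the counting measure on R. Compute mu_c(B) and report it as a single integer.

Counting measure assigns mu_c(E) = |E| (number of elements) when E is finite.
B has 5 element(s), so mu_c(B) = 5.

5


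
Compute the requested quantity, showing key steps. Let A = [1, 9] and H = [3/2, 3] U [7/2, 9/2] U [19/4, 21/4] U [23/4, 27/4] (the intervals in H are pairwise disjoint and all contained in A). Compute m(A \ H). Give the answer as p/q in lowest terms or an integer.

The ambient interval has length m(A) = 9 - 1 = 8.
Since the holes are disjoint and sit inside A, by finite additivity
  m(H) = sum_i (b_i - a_i), and m(A \ H) = m(A) - m(H).
Computing the hole measures:
  m(H_1) = 3 - 3/2 = 3/2.
  m(H_2) = 9/2 - 7/2 = 1.
  m(H_3) = 21/4 - 19/4 = 1/2.
  m(H_4) = 27/4 - 23/4 = 1.
Summed: m(H) = 3/2 + 1 + 1/2 + 1 = 4.
So m(A \ H) = 8 - 4 = 4.

4


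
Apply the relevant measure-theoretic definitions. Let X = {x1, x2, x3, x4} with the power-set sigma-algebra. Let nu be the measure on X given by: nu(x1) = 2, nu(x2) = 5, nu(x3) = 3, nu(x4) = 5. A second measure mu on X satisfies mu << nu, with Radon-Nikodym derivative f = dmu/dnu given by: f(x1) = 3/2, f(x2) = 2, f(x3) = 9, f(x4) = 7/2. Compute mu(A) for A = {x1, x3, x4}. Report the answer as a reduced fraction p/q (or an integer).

By the defining property of the Radon-Nikodym derivative, for every measurable set A,
  mu(A) = integral_A f dnu.
Since nu is a discrete measure concentrated on the atoms of X, the integral over A reduces to the sum
  mu(A) = sum_{x in A} f(x) * nu({x}).
Computing each term:
  x1: f(x1) * nu(x1) = 3/2 * 2 = 3.
  x3: f(x3) * nu(x3) = 9 * 3 = 27.
  x4: f(x4) * nu(x4) = 7/2 * 5 = 35/2.
Summing: mu(A) = 3 + 27 + 35/2 = 95/2.

95/2


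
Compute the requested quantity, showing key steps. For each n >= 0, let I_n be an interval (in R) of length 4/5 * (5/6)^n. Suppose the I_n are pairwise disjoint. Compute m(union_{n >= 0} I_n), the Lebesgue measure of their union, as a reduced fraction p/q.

By countable additivity of the Lebesgue measure on pairwise disjoint measurable sets,
  m(union_{n >= 0} I_n) = sum_{n >= 0} m(I_n) = sum_{n >= 0} a * r^n,
  with a = 4/5 and r = 5/6.
Since 0 < r = 5/6 < 1, the geometric series converges:
  sum_{n >= 0} a * r^n = a / (1 - r).
  = 4/5 / (1 - 5/6)
  = 4/5 / (1/6)
  = 24/5.

24/5


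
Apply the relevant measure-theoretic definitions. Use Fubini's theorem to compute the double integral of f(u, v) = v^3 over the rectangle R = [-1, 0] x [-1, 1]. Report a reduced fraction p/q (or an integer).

f(u, v) is a tensor product of a function of u and a function of v, and both factors are bounded continuous (hence Lebesgue integrable) on the rectangle, so Fubini's theorem applies:
  integral_R f d(m x m) = (integral_a1^b1 1 du) * (integral_a2^b2 v^3 dv).
Inner integral in u: integral_{-1}^{0} 1 du = (0^1 - (-1)^1)/1
  = 1.
Inner integral in v: integral_{-1}^{1} v^3 dv = (1^4 - (-1)^4)/4
  = 0.
Product: (1) * (0) = 0.

0


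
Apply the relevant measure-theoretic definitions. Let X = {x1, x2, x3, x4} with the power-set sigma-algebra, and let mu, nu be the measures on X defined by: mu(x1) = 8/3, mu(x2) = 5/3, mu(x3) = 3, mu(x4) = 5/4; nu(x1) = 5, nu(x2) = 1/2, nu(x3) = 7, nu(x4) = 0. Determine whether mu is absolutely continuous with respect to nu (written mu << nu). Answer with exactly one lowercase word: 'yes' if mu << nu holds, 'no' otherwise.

mu << nu means: every nu-null measurable set is also mu-null; equivalently, for every atom x, if nu({x}) = 0 then mu({x}) = 0.
Checking each atom:
  x1: nu = 5 > 0 -> no constraint.
  x2: nu = 1/2 > 0 -> no constraint.
  x3: nu = 7 > 0 -> no constraint.
  x4: nu = 0, mu = 5/4 > 0 -> violates mu << nu.
The atom(s) x4 violate the condition (nu = 0 but mu > 0). Therefore mu is NOT absolutely continuous w.r.t. nu.

no


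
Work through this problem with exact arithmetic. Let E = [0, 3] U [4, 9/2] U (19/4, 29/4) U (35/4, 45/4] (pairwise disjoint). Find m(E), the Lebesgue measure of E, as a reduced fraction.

For pairwise disjoint intervals, m(union_i I_i) = sum_i m(I_i),
and m is invariant under swapping open/closed endpoints (single points have measure 0).
So m(E) = sum_i (b_i - a_i).
  I_1 has length 3 - 0 = 3.
  I_2 has length 9/2 - 4 = 1/2.
  I_3 has length 29/4 - 19/4 = 5/2.
  I_4 has length 45/4 - 35/4 = 5/2.
Summing:
  m(E) = 3 + 1/2 + 5/2 + 5/2 = 17/2.

17/2


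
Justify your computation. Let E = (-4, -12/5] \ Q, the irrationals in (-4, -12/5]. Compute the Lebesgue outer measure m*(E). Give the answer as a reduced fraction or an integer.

The interval I = (-4, -12/5] has m(I) = -12/5 - (-4) = 8/5 (endpoints are measure-zero, so open/closed/half-open agree). Write I = (I cap Q) u (I \ Q). The rationals in I are countable, so m*(I cap Q) = 0 (cover each rational by intervals whose total length is arbitrarily small). By countable subadditivity m*(I) <= m*(I cap Q) + m*(I \ Q), hence m*(I \ Q) >= m(I) = 8/5. The reverse inequality m*(I \ Q) <= m*(I) = 8/5 is trivial since (I \ Q) is a subset of I. Therefore m*(I \ Q) = 8/5.

8/5


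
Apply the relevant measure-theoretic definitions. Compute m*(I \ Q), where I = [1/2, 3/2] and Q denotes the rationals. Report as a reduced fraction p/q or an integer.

The interval I = [1/2, 3/2] has m(I) = 3/2 - 1/2 = 1 (endpoints are measure-zero, so open/closed/half-open agree). Write I = (I cap Q) u (I \ Q). The rationals in I are countable, so m*(I cap Q) = 0 (cover each rational by intervals whose total length is arbitrarily small). By countable subadditivity m*(I) <= m*(I cap Q) + m*(I \ Q), hence m*(I \ Q) >= m(I) = 1. The reverse inequality m*(I \ Q) <= m*(I) = 1 is trivial since (I \ Q) is a subset of I. Therefore m*(I \ Q) = 1.

1


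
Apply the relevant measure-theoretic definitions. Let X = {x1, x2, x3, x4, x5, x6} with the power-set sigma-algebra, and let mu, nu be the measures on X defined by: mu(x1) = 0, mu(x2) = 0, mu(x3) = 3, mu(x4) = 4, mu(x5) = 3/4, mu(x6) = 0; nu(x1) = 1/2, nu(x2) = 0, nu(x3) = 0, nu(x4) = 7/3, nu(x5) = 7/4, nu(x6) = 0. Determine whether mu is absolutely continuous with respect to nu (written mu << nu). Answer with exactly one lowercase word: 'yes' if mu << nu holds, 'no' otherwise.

mu << nu means: every nu-null measurable set is also mu-null; equivalently, for every atom x, if nu({x}) = 0 then mu({x}) = 0.
Checking each atom:
  x1: nu = 1/2 > 0 -> no constraint.
  x2: nu = 0, mu = 0 -> consistent with mu << nu.
  x3: nu = 0, mu = 3 > 0 -> violates mu << nu.
  x4: nu = 7/3 > 0 -> no constraint.
  x5: nu = 7/4 > 0 -> no constraint.
  x6: nu = 0, mu = 0 -> consistent with mu << nu.
The atom(s) x3 violate the condition (nu = 0 but mu > 0). Therefore mu is NOT absolutely continuous w.r.t. nu.

no


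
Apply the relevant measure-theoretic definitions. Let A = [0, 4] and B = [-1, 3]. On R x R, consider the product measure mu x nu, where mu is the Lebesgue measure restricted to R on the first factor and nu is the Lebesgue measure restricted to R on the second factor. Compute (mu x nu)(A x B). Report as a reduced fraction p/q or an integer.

For a measurable rectangle A x B, the product measure satisfies
  (mu x nu)(A x B) = mu(A) * nu(B).
  mu(A) = 4.
  nu(B) = 4.
  (mu x nu)(A x B) = 4 * 4 = 16.

16


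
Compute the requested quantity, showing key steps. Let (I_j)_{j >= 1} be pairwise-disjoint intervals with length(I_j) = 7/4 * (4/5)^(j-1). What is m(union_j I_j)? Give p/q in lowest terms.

By countable additivity of the Lebesgue measure on pairwise disjoint measurable sets,
  m(union_{j >= 1} I_j) = sum_{j >= 1} m(I_j) = sum_{j >= 1} a * r^(j-1),
  with a = 7/4 and r = 4/5.
Since 0 < r = 4/5 < 1, the geometric series converges:
  sum_{j >= 1} a * r^(j-1) = a / (1 - r).
  = 7/4 / (1 - 4/5)
  = 7/4 / (1/5)
  = 35/4.

35/4


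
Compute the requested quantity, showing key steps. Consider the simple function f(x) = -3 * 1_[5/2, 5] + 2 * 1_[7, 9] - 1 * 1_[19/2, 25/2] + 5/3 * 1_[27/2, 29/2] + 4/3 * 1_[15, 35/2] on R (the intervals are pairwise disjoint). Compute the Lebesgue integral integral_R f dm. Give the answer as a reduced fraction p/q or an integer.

For a simple function f = sum_i c_i * 1_{A_i} with disjoint A_i,
  integral f dm = sum_i c_i * m(A_i).
Lengths of the A_i:
  m(A_1) = 5 - 5/2 = 5/2.
  m(A_2) = 9 - 7 = 2.
  m(A_3) = 25/2 - 19/2 = 3.
  m(A_4) = 29/2 - 27/2 = 1.
  m(A_5) = 35/2 - 15 = 5/2.
Contributions c_i * m(A_i):
  (-3) * (5/2) = -15/2.
  (2) * (2) = 4.
  (-1) * (3) = -3.
  (5/3) * (1) = 5/3.
  (4/3) * (5/2) = 10/3.
Total: -15/2 + 4 - 3 + 5/3 + 10/3 = -3/2.

-3/2


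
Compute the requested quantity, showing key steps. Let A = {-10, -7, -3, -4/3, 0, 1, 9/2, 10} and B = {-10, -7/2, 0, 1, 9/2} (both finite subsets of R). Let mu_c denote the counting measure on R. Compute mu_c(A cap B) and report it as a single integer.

Counting measure on a finite set equals cardinality. mu_c(A cap B) = |A cap B| (elements appearing in both).
Enumerating the elements of A that also lie in B gives 4 element(s).
So mu_c(A cap B) = 4.

4


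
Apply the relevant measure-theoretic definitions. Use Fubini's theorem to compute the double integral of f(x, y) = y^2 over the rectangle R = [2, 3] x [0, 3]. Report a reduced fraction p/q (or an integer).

f(x, y) is a tensor product of a function of x and a function of y, and both factors are bounded continuous (hence Lebesgue integrable) on the rectangle, so Fubini's theorem applies:
  integral_R f d(m x m) = (integral_a1^b1 1 dx) * (integral_a2^b2 y^2 dy).
Inner integral in x: integral_{2}^{3} 1 dx = (3^1 - 2^1)/1
  = 1.
Inner integral in y: integral_{0}^{3} y^2 dy = (3^3 - 0^3)/3
  = 9.
Product: (1) * (9) = 9.

9


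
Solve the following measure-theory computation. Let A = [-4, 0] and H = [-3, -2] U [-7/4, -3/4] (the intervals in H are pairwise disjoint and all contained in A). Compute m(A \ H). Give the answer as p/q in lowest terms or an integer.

The ambient interval has length m(A) = 0 - (-4) = 4.
Since the holes are disjoint and sit inside A, by finite additivity
  m(H) = sum_i (b_i - a_i), and m(A \ H) = m(A) - m(H).
Computing the hole measures:
  m(H_1) = -2 - (-3) = 1.
  m(H_2) = -3/4 - (-7/4) = 1.
Summed: m(H) = 1 + 1 = 2.
So m(A \ H) = 4 - 2 = 2.

2


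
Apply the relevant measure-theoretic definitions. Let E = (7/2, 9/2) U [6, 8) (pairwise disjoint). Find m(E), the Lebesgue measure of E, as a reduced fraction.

For pairwise disjoint intervals, m(union_i I_i) = sum_i m(I_i),
and m is invariant under swapping open/closed endpoints (single points have measure 0).
So m(E) = sum_i (b_i - a_i).
  I_1 has length 9/2 - 7/2 = 1.
  I_2 has length 8 - 6 = 2.
Summing:
  m(E) = 1 + 2 = 3.

3


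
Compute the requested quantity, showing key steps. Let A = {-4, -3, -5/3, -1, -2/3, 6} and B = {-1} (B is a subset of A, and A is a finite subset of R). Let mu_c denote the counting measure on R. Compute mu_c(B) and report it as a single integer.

Counting measure assigns mu_c(E) = |E| (number of elements) when E is finite.
B has 1 element(s), so mu_c(B) = 1.

1


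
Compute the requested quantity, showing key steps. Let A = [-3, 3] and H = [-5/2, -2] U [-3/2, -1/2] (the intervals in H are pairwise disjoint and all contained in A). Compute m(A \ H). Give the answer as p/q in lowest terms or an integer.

The ambient interval has length m(A) = 3 - (-3) = 6.
Since the holes are disjoint and sit inside A, by finite additivity
  m(H) = sum_i (b_i - a_i), and m(A \ H) = m(A) - m(H).
Computing the hole measures:
  m(H_1) = -2 - (-5/2) = 1/2.
  m(H_2) = -1/2 - (-3/2) = 1.
Summed: m(H) = 1/2 + 1 = 3/2.
So m(A \ H) = 6 - 3/2 = 9/2.

9/2


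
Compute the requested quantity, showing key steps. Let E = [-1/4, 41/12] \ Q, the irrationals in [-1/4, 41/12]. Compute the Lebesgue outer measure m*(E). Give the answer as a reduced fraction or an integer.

The interval I = [-1/4, 41/12] has m(I) = 41/12 - (-1/4) = 11/3 (endpoints are measure-zero, so open/closed/half-open agree). Write I = (I cap Q) u (I \ Q). The rationals in I are countable, so m*(I cap Q) = 0 (cover each rational by intervals whose total length is arbitrarily small). By countable subadditivity m*(I) <= m*(I cap Q) + m*(I \ Q), hence m*(I \ Q) >= m(I) = 11/3. The reverse inequality m*(I \ Q) <= m*(I) = 11/3 is trivial since (I \ Q) is a subset of I. Therefore m*(I \ Q) = 11/3.

11/3


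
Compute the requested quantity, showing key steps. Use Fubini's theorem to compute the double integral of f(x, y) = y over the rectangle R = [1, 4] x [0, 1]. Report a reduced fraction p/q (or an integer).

f(x, y) is a tensor product of a function of x and a function of y, and both factors are bounded continuous (hence Lebesgue integrable) on the rectangle, so Fubini's theorem applies:
  integral_R f d(m x m) = (integral_a1^b1 1 dx) * (integral_a2^b2 y dy).
Inner integral in x: integral_{1}^{4} 1 dx = (4^1 - 1^1)/1
  = 3.
Inner integral in y: integral_{0}^{1} y dy = (1^2 - 0^2)/2
  = 1/2.
Product: (3) * (1/2) = 3/2.

3/2


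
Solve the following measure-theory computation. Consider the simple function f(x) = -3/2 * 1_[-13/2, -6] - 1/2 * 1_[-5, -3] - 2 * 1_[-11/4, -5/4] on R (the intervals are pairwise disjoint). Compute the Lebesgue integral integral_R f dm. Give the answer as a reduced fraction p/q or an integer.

For a simple function f = sum_i c_i * 1_{A_i} with disjoint A_i,
  integral f dm = sum_i c_i * m(A_i).
Lengths of the A_i:
  m(A_1) = -6 - (-13/2) = 1/2.
  m(A_2) = -3 - (-5) = 2.
  m(A_3) = -5/4 - (-11/4) = 3/2.
Contributions c_i * m(A_i):
  (-3/2) * (1/2) = -3/4.
  (-1/2) * (2) = -1.
  (-2) * (3/2) = -3.
Total: -3/4 - 1 - 3 = -19/4.

-19/4


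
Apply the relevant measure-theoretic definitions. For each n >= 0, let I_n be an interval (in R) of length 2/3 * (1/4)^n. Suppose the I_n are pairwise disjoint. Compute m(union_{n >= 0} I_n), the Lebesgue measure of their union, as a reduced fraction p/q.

By countable additivity of the Lebesgue measure on pairwise disjoint measurable sets,
  m(union_{n >= 0} I_n) = sum_{n >= 0} m(I_n) = sum_{n >= 0} a * r^n,
  with a = 2/3 and r = 1/4.
Since 0 < r = 1/4 < 1, the geometric series converges:
  sum_{n >= 0} a * r^n = a / (1 - r).
  = 2/3 / (1 - 1/4)
  = 2/3 / (3/4)
  = 8/9.

8/9


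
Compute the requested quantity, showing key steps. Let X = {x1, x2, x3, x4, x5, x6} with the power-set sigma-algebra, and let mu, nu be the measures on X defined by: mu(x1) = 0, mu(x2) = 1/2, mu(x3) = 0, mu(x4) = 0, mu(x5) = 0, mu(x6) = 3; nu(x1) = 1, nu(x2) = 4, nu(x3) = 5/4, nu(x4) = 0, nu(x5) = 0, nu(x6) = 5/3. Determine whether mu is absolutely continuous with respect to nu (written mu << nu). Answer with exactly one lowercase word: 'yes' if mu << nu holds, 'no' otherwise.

mu << nu means: every nu-null measurable set is also mu-null; equivalently, for every atom x, if nu({x}) = 0 then mu({x}) = 0.
Checking each atom:
  x1: nu = 1 > 0 -> no constraint.
  x2: nu = 4 > 0 -> no constraint.
  x3: nu = 5/4 > 0 -> no constraint.
  x4: nu = 0, mu = 0 -> consistent with mu << nu.
  x5: nu = 0, mu = 0 -> consistent with mu << nu.
  x6: nu = 5/3 > 0 -> no constraint.
No atom violates the condition. Therefore mu << nu.

yes


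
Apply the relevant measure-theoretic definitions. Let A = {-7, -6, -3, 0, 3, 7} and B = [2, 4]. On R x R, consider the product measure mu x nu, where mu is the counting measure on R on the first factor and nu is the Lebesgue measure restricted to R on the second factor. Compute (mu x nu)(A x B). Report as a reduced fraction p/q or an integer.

For a measurable rectangle A x B, the product measure satisfies
  (mu x nu)(A x B) = mu(A) * nu(B).
  mu(A) = 6.
  nu(B) = 2.
  (mu x nu)(A x B) = 6 * 2 = 12.

12


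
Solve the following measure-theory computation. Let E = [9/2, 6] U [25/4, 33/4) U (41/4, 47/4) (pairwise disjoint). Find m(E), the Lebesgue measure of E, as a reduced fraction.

For pairwise disjoint intervals, m(union_i I_i) = sum_i m(I_i),
and m is invariant under swapping open/closed endpoints (single points have measure 0).
So m(E) = sum_i (b_i - a_i).
  I_1 has length 6 - 9/2 = 3/2.
  I_2 has length 33/4 - 25/4 = 2.
  I_3 has length 47/4 - 41/4 = 3/2.
Summing:
  m(E) = 3/2 + 2 + 3/2 = 5.

5


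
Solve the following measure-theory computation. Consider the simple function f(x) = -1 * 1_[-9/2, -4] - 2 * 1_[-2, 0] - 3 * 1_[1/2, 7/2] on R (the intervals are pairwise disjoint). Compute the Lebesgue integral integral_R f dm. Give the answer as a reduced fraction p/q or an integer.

For a simple function f = sum_i c_i * 1_{A_i} with disjoint A_i,
  integral f dm = sum_i c_i * m(A_i).
Lengths of the A_i:
  m(A_1) = -4 - (-9/2) = 1/2.
  m(A_2) = 0 - (-2) = 2.
  m(A_3) = 7/2 - 1/2 = 3.
Contributions c_i * m(A_i):
  (-1) * (1/2) = -1/2.
  (-2) * (2) = -4.
  (-3) * (3) = -9.
Total: -1/2 - 4 - 9 = -27/2.

-27/2


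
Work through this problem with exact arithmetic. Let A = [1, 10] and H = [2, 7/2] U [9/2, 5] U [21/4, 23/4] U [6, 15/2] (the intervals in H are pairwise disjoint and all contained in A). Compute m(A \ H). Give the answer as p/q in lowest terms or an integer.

The ambient interval has length m(A) = 10 - 1 = 9.
Since the holes are disjoint and sit inside A, by finite additivity
  m(H) = sum_i (b_i - a_i), and m(A \ H) = m(A) - m(H).
Computing the hole measures:
  m(H_1) = 7/2 - 2 = 3/2.
  m(H_2) = 5 - 9/2 = 1/2.
  m(H_3) = 23/4 - 21/4 = 1/2.
  m(H_4) = 15/2 - 6 = 3/2.
Summed: m(H) = 3/2 + 1/2 + 1/2 + 3/2 = 4.
So m(A \ H) = 9 - 4 = 5.

5


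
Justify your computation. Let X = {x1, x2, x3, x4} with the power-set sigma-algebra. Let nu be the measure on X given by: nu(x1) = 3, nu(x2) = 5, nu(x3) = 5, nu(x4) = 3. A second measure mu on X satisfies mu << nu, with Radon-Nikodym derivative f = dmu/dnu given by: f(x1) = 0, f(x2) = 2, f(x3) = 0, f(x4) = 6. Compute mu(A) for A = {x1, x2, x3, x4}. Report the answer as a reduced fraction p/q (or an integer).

By the defining property of the Radon-Nikodym derivative, for every measurable set A,
  mu(A) = integral_A f dnu.
Since nu is a discrete measure concentrated on the atoms of X, the integral over A reduces to the sum
  mu(A) = sum_{x in A} f(x) * nu({x}).
Computing each term:
  x1: f(x1) * nu(x1) = 0 * 3 = 0.
  x2: f(x2) * nu(x2) = 2 * 5 = 10.
  x3: f(x3) * nu(x3) = 0 * 5 = 0.
  x4: f(x4) * nu(x4) = 6 * 3 = 18.
Summing: mu(A) = 0 + 10 + 0 + 18 = 28.

28


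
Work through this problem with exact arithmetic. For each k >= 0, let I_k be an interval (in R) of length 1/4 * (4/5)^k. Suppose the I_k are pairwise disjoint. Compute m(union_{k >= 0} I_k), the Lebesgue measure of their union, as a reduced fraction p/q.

By countable additivity of the Lebesgue measure on pairwise disjoint measurable sets,
  m(union_{k >= 0} I_k) = sum_{k >= 0} m(I_k) = sum_{k >= 0} a * r^k,
  with a = 1/4 and r = 4/5.
Since 0 < r = 4/5 < 1, the geometric series converges:
  sum_{k >= 0} a * r^k = a / (1 - r).
  = 1/4 / (1 - 4/5)
  = 1/4 / (1/5)
  = 5/4.

5/4


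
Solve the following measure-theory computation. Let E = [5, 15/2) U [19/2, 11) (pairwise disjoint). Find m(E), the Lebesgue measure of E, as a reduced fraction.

For pairwise disjoint intervals, m(union_i I_i) = sum_i m(I_i),
and m is invariant under swapping open/closed endpoints (single points have measure 0).
So m(E) = sum_i (b_i - a_i).
  I_1 has length 15/2 - 5 = 5/2.
  I_2 has length 11 - 19/2 = 3/2.
Summing:
  m(E) = 5/2 + 3/2 = 4.

4


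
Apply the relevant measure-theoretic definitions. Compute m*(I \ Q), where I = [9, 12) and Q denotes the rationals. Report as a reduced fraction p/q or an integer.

The interval I = [9, 12) has m(I) = 12 - 9 = 3 (endpoints are measure-zero, so open/closed/half-open agree). Write I = (I cap Q) u (I \ Q). The rationals in I are countable, so m*(I cap Q) = 0 (cover each rational by intervals whose total length is arbitrarily small). By countable subadditivity m*(I) <= m*(I cap Q) + m*(I \ Q), hence m*(I \ Q) >= m(I) = 3. The reverse inequality m*(I \ Q) <= m*(I) = 3 is trivial since (I \ Q) is a subset of I. Therefore m*(I \ Q) = 3.

3


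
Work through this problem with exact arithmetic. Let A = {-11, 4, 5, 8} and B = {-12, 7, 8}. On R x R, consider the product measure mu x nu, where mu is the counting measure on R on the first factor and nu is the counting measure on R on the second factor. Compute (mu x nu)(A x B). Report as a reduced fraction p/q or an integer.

For a measurable rectangle A x B, the product measure satisfies
  (mu x nu)(A x B) = mu(A) * nu(B).
  mu(A) = 4.
  nu(B) = 3.
  (mu x nu)(A x B) = 4 * 3 = 12.

12


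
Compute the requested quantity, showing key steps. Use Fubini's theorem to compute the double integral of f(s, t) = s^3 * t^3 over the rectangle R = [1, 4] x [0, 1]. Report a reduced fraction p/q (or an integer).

f(s, t) is a tensor product of a function of s and a function of t, and both factors are bounded continuous (hence Lebesgue integrable) on the rectangle, so Fubini's theorem applies:
  integral_R f d(m x m) = (integral_a1^b1 s^3 ds) * (integral_a2^b2 t^3 dt).
Inner integral in s: integral_{1}^{4} s^3 ds = (4^4 - 1^4)/4
  = 255/4.
Inner integral in t: integral_{0}^{1} t^3 dt = (1^4 - 0^4)/4
  = 1/4.
Product: (255/4) * (1/4) = 255/16.

255/16


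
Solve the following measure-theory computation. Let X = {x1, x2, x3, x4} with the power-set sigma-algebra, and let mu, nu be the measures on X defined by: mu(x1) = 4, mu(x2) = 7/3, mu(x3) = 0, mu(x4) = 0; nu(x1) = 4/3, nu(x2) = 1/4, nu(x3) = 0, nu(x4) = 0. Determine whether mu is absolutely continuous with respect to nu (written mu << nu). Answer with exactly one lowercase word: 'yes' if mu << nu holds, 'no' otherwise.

mu << nu means: every nu-null measurable set is also mu-null; equivalently, for every atom x, if nu({x}) = 0 then mu({x}) = 0.
Checking each atom:
  x1: nu = 4/3 > 0 -> no constraint.
  x2: nu = 1/4 > 0 -> no constraint.
  x3: nu = 0, mu = 0 -> consistent with mu << nu.
  x4: nu = 0, mu = 0 -> consistent with mu << nu.
No atom violates the condition. Therefore mu << nu.

yes


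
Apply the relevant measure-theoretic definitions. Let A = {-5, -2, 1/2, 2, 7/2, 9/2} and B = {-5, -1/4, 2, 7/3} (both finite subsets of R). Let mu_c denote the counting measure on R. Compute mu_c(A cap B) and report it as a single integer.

Counting measure on a finite set equals cardinality. mu_c(A cap B) = |A cap B| (elements appearing in both).
Enumerating the elements of A that also lie in B gives 2 element(s).
So mu_c(A cap B) = 2.

2


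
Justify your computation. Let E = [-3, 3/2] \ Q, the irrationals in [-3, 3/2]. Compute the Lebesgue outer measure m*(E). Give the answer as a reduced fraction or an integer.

The interval I = [-3, 3/2] has m(I) = 3/2 - (-3) = 9/2 (endpoints are measure-zero, so open/closed/half-open agree). Write I = (I cap Q) u (I \ Q). The rationals in I are countable, so m*(I cap Q) = 0 (cover each rational by intervals whose total length is arbitrarily small). By countable subadditivity m*(I) <= m*(I cap Q) + m*(I \ Q), hence m*(I \ Q) >= m(I) = 9/2. The reverse inequality m*(I \ Q) <= m*(I) = 9/2 is trivial since (I \ Q) is a subset of I. Therefore m*(I \ Q) = 9/2.

9/2


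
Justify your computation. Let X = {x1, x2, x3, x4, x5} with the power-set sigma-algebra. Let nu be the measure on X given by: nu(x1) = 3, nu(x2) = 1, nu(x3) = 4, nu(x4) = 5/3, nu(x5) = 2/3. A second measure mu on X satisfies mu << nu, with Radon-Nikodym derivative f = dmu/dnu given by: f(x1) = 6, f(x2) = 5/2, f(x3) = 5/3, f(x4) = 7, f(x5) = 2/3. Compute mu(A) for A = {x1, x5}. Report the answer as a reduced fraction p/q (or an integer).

By the defining property of the Radon-Nikodym derivative, for every measurable set A,
  mu(A) = integral_A f dnu.
Since nu is a discrete measure concentrated on the atoms of X, the integral over A reduces to the sum
  mu(A) = sum_{x in A} f(x) * nu({x}).
Computing each term:
  x1: f(x1) * nu(x1) = 6 * 3 = 18.
  x5: f(x5) * nu(x5) = 2/3 * 2/3 = 4/9.
Summing: mu(A) = 18 + 4/9 = 166/9.

166/9


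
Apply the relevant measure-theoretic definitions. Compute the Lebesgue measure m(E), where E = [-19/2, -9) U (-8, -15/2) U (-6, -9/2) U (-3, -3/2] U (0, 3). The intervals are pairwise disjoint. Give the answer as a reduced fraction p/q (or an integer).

For pairwise disjoint intervals, m(union_i I_i) = sum_i m(I_i),
and m is invariant under swapping open/closed endpoints (single points have measure 0).
So m(E) = sum_i (b_i - a_i).
  I_1 has length -9 - (-19/2) = 1/2.
  I_2 has length -15/2 - (-8) = 1/2.
  I_3 has length -9/2 - (-6) = 3/2.
  I_4 has length -3/2 - (-3) = 3/2.
  I_5 has length 3 - 0 = 3.
Summing:
  m(E) = 1/2 + 1/2 + 3/2 + 3/2 + 3 = 7.

7


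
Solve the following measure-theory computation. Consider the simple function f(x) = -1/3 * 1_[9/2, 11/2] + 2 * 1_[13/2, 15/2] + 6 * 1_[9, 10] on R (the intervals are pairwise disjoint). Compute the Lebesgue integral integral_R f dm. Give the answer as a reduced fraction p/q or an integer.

For a simple function f = sum_i c_i * 1_{A_i} with disjoint A_i,
  integral f dm = sum_i c_i * m(A_i).
Lengths of the A_i:
  m(A_1) = 11/2 - 9/2 = 1.
  m(A_2) = 15/2 - 13/2 = 1.
  m(A_3) = 10 - 9 = 1.
Contributions c_i * m(A_i):
  (-1/3) * (1) = -1/3.
  (2) * (1) = 2.
  (6) * (1) = 6.
Total: -1/3 + 2 + 6 = 23/3.

23/3


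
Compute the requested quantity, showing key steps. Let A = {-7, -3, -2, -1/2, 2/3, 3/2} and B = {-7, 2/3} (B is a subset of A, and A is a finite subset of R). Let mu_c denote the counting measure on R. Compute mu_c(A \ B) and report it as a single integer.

Counting measure assigns mu_c(E) = |E| (number of elements) when E is finite. For B subset A, A \ B is the set of elements of A not in B, so |A \ B| = |A| - |B|.
|A| = 6, |B| = 2, so mu_c(A \ B) = 6 - 2 = 4.

4


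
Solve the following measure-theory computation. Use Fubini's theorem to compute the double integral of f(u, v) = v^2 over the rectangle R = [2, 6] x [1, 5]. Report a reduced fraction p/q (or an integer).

f(u, v) is a tensor product of a function of u and a function of v, and both factors are bounded continuous (hence Lebesgue integrable) on the rectangle, so Fubini's theorem applies:
  integral_R f d(m x m) = (integral_a1^b1 1 du) * (integral_a2^b2 v^2 dv).
Inner integral in u: integral_{2}^{6} 1 du = (6^1 - 2^1)/1
  = 4.
Inner integral in v: integral_{1}^{5} v^2 dv = (5^3 - 1^3)/3
  = 124/3.
Product: (4) * (124/3) = 496/3.

496/3


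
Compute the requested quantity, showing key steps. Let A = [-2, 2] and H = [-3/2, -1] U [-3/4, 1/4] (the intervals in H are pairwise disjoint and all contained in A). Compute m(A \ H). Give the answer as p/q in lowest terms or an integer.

The ambient interval has length m(A) = 2 - (-2) = 4.
Since the holes are disjoint and sit inside A, by finite additivity
  m(H) = sum_i (b_i - a_i), and m(A \ H) = m(A) - m(H).
Computing the hole measures:
  m(H_1) = -1 - (-3/2) = 1/2.
  m(H_2) = 1/4 - (-3/4) = 1.
Summed: m(H) = 1/2 + 1 = 3/2.
So m(A \ H) = 4 - 3/2 = 5/2.

5/2


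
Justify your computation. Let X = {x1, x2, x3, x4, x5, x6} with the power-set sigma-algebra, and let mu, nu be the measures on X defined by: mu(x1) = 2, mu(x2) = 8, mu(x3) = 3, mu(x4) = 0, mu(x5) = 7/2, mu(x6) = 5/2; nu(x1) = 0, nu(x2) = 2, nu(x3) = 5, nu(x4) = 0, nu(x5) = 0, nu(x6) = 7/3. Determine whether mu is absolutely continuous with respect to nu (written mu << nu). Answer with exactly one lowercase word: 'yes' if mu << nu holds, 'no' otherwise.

mu << nu means: every nu-null measurable set is also mu-null; equivalently, for every atom x, if nu({x}) = 0 then mu({x}) = 0.
Checking each atom:
  x1: nu = 0, mu = 2 > 0 -> violates mu << nu.
  x2: nu = 2 > 0 -> no constraint.
  x3: nu = 5 > 0 -> no constraint.
  x4: nu = 0, mu = 0 -> consistent with mu << nu.
  x5: nu = 0, mu = 7/2 > 0 -> violates mu << nu.
  x6: nu = 7/3 > 0 -> no constraint.
The atom(s) x1, x5 violate the condition (nu = 0 but mu > 0). Therefore mu is NOT absolutely continuous w.r.t. nu.

no


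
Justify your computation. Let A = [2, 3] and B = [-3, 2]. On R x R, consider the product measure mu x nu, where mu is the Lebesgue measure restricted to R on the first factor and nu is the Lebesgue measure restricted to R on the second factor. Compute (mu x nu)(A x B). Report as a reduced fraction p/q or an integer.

For a measurable rectangle A x B, the product measure satisfies
  (mu x nu)(A x B) = mu(A) * nu(B).
  mu(A) = 1.
  nu(B) = 5.
  (mu x nu)(A x B) = 1 * 5 = 5.

5


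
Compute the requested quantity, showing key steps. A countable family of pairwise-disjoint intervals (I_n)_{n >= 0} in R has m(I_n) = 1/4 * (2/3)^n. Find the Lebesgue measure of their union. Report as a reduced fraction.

By countable additivity of the Lebesgue measure on pairwise disjoint measurable sets,
  m(union_{n >= 0} I_n) = sum_{n >= 0} m(I_n) = sum_{n >= 0} a * r^n,
  with a = 1/4 and r = 2/3.
Since 0 < r = 2/3 < 1, the geometric series converges:
  sum_{n >= 0} a * r^n = a / (1 - r).
  = 1/4 / (1 - 2/3)
  = 1/4 / (1/3)
  = 3/4.

3/4


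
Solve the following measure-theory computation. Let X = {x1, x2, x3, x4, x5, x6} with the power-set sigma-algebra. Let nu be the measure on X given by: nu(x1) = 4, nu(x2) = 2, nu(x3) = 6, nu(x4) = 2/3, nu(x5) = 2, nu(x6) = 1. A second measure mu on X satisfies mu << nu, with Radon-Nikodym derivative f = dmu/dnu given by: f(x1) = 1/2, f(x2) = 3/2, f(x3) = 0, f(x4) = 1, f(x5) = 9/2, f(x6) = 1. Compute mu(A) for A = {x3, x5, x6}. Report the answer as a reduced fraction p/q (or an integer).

By the defining property of the Radon-Nikodym derivative, for every measurable set A,
  mu(A) = integral_A f dnu.
Since nu is a discrete measure concentrated on the atoms of X, the integral over A reduces to the sum
  mu(A) = sum_{x in A} f(x) * nu({x}).
Computing each term:
  x3: f(x3) * nu(x3) = 0 * 6 = 0.
  x5: f(x5) * nu(x5) = 9/2 * 2 = 9.
  x6: f(x6) * nu(x6) = 1 * 1 = 1.
Summing: mu(A) = 0 + 9 + 1 = 10.

10


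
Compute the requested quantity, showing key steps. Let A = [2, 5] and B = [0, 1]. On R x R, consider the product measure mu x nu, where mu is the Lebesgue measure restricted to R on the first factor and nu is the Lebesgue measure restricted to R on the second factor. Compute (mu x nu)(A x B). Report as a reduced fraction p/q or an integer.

For a measurable rectangle A x B, the product measure satisfies
  (mu x nu)(A x B) = mu(A) * nu(B).
  mu(A) = 3.
  nu(B) = 1.
  (mu x nu)(A x B) = 3 * 1 = 3.

3


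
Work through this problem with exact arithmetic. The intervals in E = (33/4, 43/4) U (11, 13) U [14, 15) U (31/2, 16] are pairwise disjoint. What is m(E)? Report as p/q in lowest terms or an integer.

For pairwise disjoint intervals, m(union_i I_i) = sum_i m(I_i),
and m is invariant under swapping open/closed endpoints (single points have measure 0).
So m(E) = sum_i (b_i - a_i).
  I_1 has length 43/4 - 33/4 = 5/2.
  I_2 has length 13 - 11 = 2.
  I_3 has length 15 - 14 = 1.
  I_4 has length 16 - 31/2 = 1/2.
Summing:
  m(E) = 5/2 + 2 + 1 + 1/2 = 6.

6


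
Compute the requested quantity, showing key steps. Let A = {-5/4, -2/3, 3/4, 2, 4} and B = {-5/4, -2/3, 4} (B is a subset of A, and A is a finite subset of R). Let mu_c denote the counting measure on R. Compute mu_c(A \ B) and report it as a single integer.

Counting measure assigns mu_c(E) = |E| (number of elements) when E is finite. For B subset A, A \ B is the set of elements of A not in B, so |A \ B| = |A| - |B|.
|A| = 5, |B| = 3, so mu_c(A \ B) = 5 - 3 = 2.

2


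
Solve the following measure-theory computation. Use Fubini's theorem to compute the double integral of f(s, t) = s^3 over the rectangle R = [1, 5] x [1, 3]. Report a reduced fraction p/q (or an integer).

f(s, t) is a tensor product of a function of s and a function of t, and both factors are bounded continuous (hence Lebesgue integrable) on the rectangle, so Fubini's theorem applies:
  integral_R f d(m x m) = (integral_a1^b1 s^3 ds) * (integral_a2^b2 1 dt).
Inner integral in s: integral_{1}^{5} s^3 ds = (5^4 - 1^4)/4
  = 156.
Inner integral in t: integral_{1}^{3} 1 dt = (3^1 - 1^1)/1
  = 2.
Product: (156) * (2) = 312.

312


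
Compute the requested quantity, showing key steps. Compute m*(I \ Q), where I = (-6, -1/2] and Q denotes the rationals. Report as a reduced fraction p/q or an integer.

The interval I = (-6, -1/2] has m(I) = -1/2 - (-6) = 11/2 (endpoints are measure-zero, so open/closed/half-open agree). Write I = (I cap Q) u (I \ Q). The rationals in I are countable, so m*(I cap Q) = 0 (cover each rational by intervals whose total length is arbitrarily small). By countable subadditivity m*(I) <= m*(I cap Q) + m*(I \ Q), hence m*(I \ Q) >= m(I) = 11/2. The reverse inequality m*(I \ Q) <= m*(I) = 11/2 is trivial since (I \ Q) is a subset of I. Therefore m*(I \ Q) = 11/2.

11/2


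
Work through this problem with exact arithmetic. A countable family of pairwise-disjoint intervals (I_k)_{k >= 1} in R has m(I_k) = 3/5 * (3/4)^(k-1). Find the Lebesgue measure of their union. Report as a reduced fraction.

By countable additivity of the Lebesgue measure on pairwise disjoint measurable sets,
  m(union_{k >= 1} I_k) = sum_{k >= 1} m(I_k) = sum_{k >= 1} a * r^(k-1),
  with a = 3/5 and r = 3/4.
Since 0 < r = 3/4 < 1, the geometric series converges:
  sum_{k >= 1} a * r^(k-1) = a / (1 - r).
  = 3/5 / (1 - 3/4)
  = 3/5 / (1/4)
  = 12/5.

12/5


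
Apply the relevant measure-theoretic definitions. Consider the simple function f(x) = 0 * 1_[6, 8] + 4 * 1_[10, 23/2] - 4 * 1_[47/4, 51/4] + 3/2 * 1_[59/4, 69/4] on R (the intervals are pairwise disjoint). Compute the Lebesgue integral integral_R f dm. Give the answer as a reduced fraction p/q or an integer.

For a simple function f = sum_i c_i * 1_{A_i} with disjoint A_i,
  integral f dm = sum_i c_i * m(A_i).
Lengths of the A_i:
  m(A_1) = 8 - 6 = 2.
  m(A_2) = 23/2 - 10 = 3/2.
  m(A_3) = 51/4 - 47/4 = 1.
  m(A_4) = 69/4 - 59/4 = 5/2.
Contributions c_i * m(A_i):
  (0) * (2) = 0.
  (4) * (3/2) = 6.
  (-4) * (1) = -4.
  (3/2) * (5/2) = 15/4.
Total: 0 + 6 - 4 + 15/4 = 23/4.

23/4


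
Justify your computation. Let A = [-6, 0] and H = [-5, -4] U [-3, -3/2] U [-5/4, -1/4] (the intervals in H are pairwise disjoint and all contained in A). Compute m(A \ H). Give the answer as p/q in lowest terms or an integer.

The ambient interval has length m(A) = 0 - (-6) = 6.
Since the holes are disjoint and sit inside A, by finite additivity
  m(H) = sum_i (b_i - a_i), and m(A \ H) = m(A) - m(H).
Computing the hole measures:
  m(H_1) = -4 - (-5) = 1.
  m(H_2) = -3/2 - (-3) = 3/2.
  m(H_3) = -1/4 - (-5/4) = 1.
Summed: m(H) = 1 + 3/2 + 1 = 7/2.
So m(A \ H) = 6 - 7/2 = 5/2.

5/2


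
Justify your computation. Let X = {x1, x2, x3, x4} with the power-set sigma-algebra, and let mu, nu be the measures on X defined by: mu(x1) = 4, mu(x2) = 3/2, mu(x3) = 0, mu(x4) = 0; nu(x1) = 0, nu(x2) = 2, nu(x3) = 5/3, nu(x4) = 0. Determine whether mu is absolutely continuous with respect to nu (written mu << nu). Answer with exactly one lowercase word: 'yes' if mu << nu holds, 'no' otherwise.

mu << nu means: every nu-null measurable set is also mu-null; equivalently, for every atom x, if nu({x}) = 0 then mu({x}) = 0.
Checking each atom:
  x1: nu = 0, mu = 4 > 0 -> violates mu << nu.
  x2: nu = 2 > 0 -> no constraint.
  x3: nu = 5/3 > 0 -> no constraint.
  x4: nu = 0, mu = 0 -> consistent with mu << nu.
The atom(s) x1 violate the condition (nu = 0 but mu > 0). Therefore mu is NOT absolutely continuous w.r.t. nu.

no


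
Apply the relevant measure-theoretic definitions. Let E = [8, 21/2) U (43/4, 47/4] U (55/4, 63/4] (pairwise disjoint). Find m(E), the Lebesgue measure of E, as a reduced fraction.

For pairwise disjoint intervals, m(union_i I_i) = sum_i m(I_i),
and m is invariant under swapping open/closed endpoints (single points have measure 0).
So m(E) = sum_i (b_i - a_i).
  I_1 has length 21/2 - 8 = 5/2.
  I_2 has length 47/4 - 43/4 = 1.
  I_3 has length 63/4 - 55/4 = 2.
Summing:
  m(E) = 5/2 + 1 + 2 = 11/2.

11/2
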